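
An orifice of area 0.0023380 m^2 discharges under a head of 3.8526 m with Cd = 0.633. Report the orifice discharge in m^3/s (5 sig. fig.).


Approach: apply the orifice equation, Q = Cd*A*sqrt(2*g*h).
Q = 0.633 * 0.0023380 * sqrt(2*9.81*3.8526) = 0.012867 m^3/s
Therefore the orifice discharge = 0.012867 m^3/s.


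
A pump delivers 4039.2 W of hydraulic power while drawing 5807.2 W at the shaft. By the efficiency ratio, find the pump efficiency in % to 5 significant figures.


Approach: apply the efficiency ratio, eta = (P_out/P_in)*100.
eta = (4039.2 / 5807.2) * 100 = 69.555 %
Therefore the pump efficiency = 69.555 %.


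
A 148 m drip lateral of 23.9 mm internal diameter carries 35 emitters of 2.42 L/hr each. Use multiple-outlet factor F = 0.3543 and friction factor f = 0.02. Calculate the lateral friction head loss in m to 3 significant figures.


Approach: apply Darcy-Weisbach with the multiple-outlet F-factor, Q = n*q/(3600*1000) m^3/s; v = Q/A; hf = F*f*(L/D)*(v^2/(2g)).
Q = 35*2.42/(3600*1000) = 2.3528e-05 m^3/s
A = pi*(23.9e-3/2)^2 = 4.4863e-04 m^2, so v = Q/A = 0.052444 m/s
hf = 0.3543*0.02*(148/0.0239)*(0.052444^2/(2*9.81)) = 0.00615 m
Therefore the lateral friction head loss = 0.00615 m.


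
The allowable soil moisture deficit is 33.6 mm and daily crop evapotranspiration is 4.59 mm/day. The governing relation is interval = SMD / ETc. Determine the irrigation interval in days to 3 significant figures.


interval = 33.6 / 4.59 = 7.32 days
Therefore the irrigation interval = 7.32 days.


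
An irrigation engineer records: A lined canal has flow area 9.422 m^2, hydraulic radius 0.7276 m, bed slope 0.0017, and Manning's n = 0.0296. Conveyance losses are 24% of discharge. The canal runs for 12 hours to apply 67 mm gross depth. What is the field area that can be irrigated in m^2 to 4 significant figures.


Approach: apply Manning's equation with a conveyance and depth budget, Q = (1/n)*A*R^(2/3)*S^(1/2); Q_field = Q*(1-loss); Area = Q_field*t/(d/1000).
Step 1 — canal discharge (Manning's equation):
  Q = (1/0.0296) * 9.422 * 0.7276^(2/3) * 0.0017^(1/2) = 10.6171 m^3/s
Step 2 — delivered flow: Q_field = 10.6171*(1 - 24/100) = 8.06897 m^3/s
Step 3 — volume delivered: V = 8.06897 * 12*3600 = 348579 m^3
Step 4 — area served: A = V / (depth/1000) = 348579 / 0.067 = 5203000 m^2
Therefore the field area that can be irrigated = 5203000 m^2.


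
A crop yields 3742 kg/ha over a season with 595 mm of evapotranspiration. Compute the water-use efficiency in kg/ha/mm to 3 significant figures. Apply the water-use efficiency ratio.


Approach: apply the water-use efficiency ratio, WUE = yield/ET.
WUE = 3742 / 595 = 6.29 kg/ha/mm
Therefore the water-use efficiency = 6.29 kg/ha/mm.


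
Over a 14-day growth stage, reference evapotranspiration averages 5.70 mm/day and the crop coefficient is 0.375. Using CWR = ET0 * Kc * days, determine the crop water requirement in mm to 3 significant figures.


CWR = 5.70 * 0.375 * 14 = 29.9 mm
Therefore the crop water requirement = 29.9 mm.


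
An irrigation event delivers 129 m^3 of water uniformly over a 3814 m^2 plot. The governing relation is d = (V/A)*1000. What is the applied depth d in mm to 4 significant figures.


d = (129 / 3814) * 1000 = 33.82 mm
Therefore the applied depth d = 33.82 mm.


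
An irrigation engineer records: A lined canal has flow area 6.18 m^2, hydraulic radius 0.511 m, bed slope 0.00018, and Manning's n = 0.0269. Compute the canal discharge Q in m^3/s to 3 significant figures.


Approach: apply Manning's equation, Q = (1/n)*A*R^(2/3)*S^(1/2).
Q = (1/0.0269) * 6.18 * 0.511^(2/3) * 0.00018^(1/2) = 1.97 m^3/s
Therefore the canal discharge Q = 1.97 m^3/s.


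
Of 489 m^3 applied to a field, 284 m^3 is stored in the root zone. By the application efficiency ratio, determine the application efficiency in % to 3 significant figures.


Approach: apply the application efficiency ratio, Ea = (stored/applied)*100.
Ea = (284/489)*100 = 58.1 %
Therefore the application efficiency = 58.1 %.


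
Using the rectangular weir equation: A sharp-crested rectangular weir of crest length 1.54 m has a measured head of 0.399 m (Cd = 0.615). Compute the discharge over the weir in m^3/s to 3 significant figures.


Approach: apply the rectangular weir equation, Q = (2/3)*Cd*L*sqrt(2g)*H^1.5.
Q = (2/3)*0.615*1.54*sqrt(2*9.81)*0.399^1.5 = 0.705 m^3/s
Therefore the discharge over the weir = 0.705 m^3/s.


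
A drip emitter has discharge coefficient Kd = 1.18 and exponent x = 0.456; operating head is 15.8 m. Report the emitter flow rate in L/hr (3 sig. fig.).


Approach: apply the emitter characteristic equation, q = Kd * h^x.
q = 1.18 * 15.8^0.456 = 4.15 L/hr
Therefore the emitter flow rate = 4.15 L/hr.


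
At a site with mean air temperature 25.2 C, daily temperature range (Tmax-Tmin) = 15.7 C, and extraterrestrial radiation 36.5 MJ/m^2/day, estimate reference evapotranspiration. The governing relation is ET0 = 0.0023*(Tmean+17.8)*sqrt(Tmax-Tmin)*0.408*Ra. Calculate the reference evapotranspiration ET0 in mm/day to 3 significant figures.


ET0 = 0.0023*(25.2+17.8)*sqrt(15.7)*0.408*36.5 = 5.84 mm/day
Therefore the reference evapotranspiration ET0 = 5.84 mm/day.


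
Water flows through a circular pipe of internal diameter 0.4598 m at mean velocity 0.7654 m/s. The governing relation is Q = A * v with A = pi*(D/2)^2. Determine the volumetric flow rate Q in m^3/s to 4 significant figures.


A = pi*(0.4598/2)^2 = 0.166046 m^2
Q = 0.166046 * 0.7654 = 0.1271 m^3/s
Therefore the volumetric flow rate Q = 0.1271 m^3/s.


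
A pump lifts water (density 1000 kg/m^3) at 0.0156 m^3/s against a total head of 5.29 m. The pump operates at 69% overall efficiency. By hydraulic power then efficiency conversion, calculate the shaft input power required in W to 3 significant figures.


Approach: apply hydraulic power then efficiency conversion, P = rho*g*Q*H; P_in = P/eta.
Step 1 — hydraulic power (P = rho*g*Q*H):
  P = 1000 * 9.81 * 0.0156 * 5.29 = 809.56 W
Step 2 — input power: P_in = P/eta = 809.56 / 0.69 = 1170 W
Therefore the shaft input power required = 1170 W.


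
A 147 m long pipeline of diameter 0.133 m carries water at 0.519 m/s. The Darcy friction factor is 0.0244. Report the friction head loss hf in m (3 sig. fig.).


Approach: apply the Darcy-Weisbach equation, hf = f*(L/D)*(v^2/(2g)).
hf = 0.0244 * (147/0.133) * (0.519^2 / (2*9.81))
hf = 0.370 m
Therefore the friction head loss hf = 0.370 m.


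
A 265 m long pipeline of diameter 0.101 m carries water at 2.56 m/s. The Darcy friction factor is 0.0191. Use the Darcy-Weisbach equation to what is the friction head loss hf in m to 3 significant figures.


Approach: apply the Darcy-Weisbach equation, hf = f*(L/D)*(v^2/(2g)).
hf = 0.0191 * (265/0.101) * (2.56^2 / (2*9.81))
hf = 16.7 m
Therefore the friction head loss hf = 16.7 m.


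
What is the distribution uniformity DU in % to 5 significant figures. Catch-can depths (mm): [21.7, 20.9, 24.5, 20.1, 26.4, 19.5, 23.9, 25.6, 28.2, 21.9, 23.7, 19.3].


Approach: apply the low-quarter distribution uniformity, DU = (mean of lowest quarter of readings / overall mean)*100.
sorted lowest 3 of 12: [19.3, 19.5, 20.1] -> mean = 19.63333 mm
overall mean = 22.97500 mm
DU = (19.63333/22.97500)*100 = 85.455 %
Therefore the distribution uniformity DU = 85.455 %.


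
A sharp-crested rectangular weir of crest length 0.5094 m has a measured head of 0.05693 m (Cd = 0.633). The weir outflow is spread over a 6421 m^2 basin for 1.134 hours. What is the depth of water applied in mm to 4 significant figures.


Approach: apply the rectangular weir equation with a volume-to-depth conversion, Q = (2/3)*Cd*L*sqrt(2g)*H^1.5; d = Q*t/A * 1000.
Step 1 — weir discharge:
  Q = (2/3)*0.633*0.5094*sqrt(2*9.81)*0.05693^1.5 = 0.0129340 m^3/s
Step 2 — volume: V = 0.0129340 * 1.134*3600 = 52.8017 m^3
Step 3 — depth: d = V/A * 1000 = 52.8017/6421 * 1000 = 8.223 mm
Therefore the depth of water applied = 8.223 mm.


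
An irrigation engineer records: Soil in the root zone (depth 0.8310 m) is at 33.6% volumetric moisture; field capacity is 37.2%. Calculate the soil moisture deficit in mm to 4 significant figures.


Approach: apply the soil moisture deficit relation, SMD = (FC - theta)/100 * depth * 1000.
SMD = (37.2 - 33.6)/100 * 0.8310 * 1000 = 29.92 mm
Therefore the soil moisture deficit = 29.92 mm.


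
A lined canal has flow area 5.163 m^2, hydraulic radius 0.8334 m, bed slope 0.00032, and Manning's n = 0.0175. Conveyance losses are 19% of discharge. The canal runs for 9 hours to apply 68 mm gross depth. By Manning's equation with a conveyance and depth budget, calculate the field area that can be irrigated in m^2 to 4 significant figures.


Approach: apply Manning's equation with a conveyance and depth budget, Q = (1/n)*A*R^(2/3)*S^(1/2); Q_field = Q*(1-loss); Area = Q_field*t/(d/1000).
Step 1 — canal discharge (Manning's equation):
  Q = (1/0.0175) * 5.163 * 0.8334^(2/3) * 0.00032^(1/2) = 4.67385 m^3/s
Step 2 — delivered flow: Q_field = 4.67385*(1 - 19/100) = 3.78582 m^3/s
Step 3 — volume delivered: V = 3.78582 * 9*3600 = 122661 m^3
Step 4 — area served: A = V / (depth/1000) = 122661 / 0.068 = 1804000 m^2
Therefore the field area that can be irrigated = 1804000 m^2.


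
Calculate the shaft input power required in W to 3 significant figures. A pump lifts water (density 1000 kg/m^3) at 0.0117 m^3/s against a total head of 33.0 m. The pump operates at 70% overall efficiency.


Approach: apply hydraulic power then efficiency conversion, P = rho*g*Q*H; P_in = P/eta.
Step 1 — hydraulic power (P = rho*g*Q*H):
  P = 1000 * 9.81 * 0.0117 * 33.0 = 3787.6 W
Step 2 — input power: P_in = P/eta = 3787.6 / 0.7 = 5410 W
Therefore the shaft input power required = 5410 W.


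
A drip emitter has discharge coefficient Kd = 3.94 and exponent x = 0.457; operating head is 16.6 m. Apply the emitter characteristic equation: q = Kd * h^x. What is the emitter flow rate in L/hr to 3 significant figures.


q = 3.94 * 16.6^0.457 = 14.2 L/hr
Therefore the emitter flow rate = 14.2 L/hr.


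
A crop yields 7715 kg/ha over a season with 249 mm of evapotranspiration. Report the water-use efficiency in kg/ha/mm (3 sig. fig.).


Approach: apply the water-use efficiency ratio, WUE = yield/ET.
WUE = 7715 / 249 = 31.0 kg/ha/mm
Therefore the water-use efficiency = 31.0 kg/ha/mm.


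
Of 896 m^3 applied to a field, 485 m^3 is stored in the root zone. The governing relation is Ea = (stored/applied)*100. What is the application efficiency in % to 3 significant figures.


Ea = (485/896)*100 = 54.1 %
Therefore the application efficiency = 54.1 %.


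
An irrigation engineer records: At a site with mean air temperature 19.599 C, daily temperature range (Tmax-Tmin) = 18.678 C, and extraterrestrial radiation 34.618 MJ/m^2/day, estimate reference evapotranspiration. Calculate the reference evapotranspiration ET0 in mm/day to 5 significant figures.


Approach: apply the Hargreaves-Samani method, ET0 = 0.0023*(Tmean+17.8)*sqrt(Tmax-Tmin)*0.408*Ra.
ET0 = 0.0023*(19.599+17.8)*sqrt(18.678)*0.408*34.618 = 5.2507 mm/day
Therefore the reference evapotranspiration ET0 = 5.2507 mm/day.


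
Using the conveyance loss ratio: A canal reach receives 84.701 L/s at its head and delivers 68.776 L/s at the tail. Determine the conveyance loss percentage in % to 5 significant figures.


Approach: apply the conveyance loss ratio, loss% = ((Q_head - Q_tail)/Q_head)*100.
loss = ((84.701 - 68.776)/84.701)*100 = 18.801 %
Therefore the conveyance loss percentage = 18.801 %.


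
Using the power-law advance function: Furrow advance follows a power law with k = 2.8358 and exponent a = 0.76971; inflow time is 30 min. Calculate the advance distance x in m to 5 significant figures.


Approach: apply the power-law advance function, x = k*t^a.
x = 2.8358 * 30^0.76971 = 38.871 m
Therefore the advance distance x = 38.871 m.


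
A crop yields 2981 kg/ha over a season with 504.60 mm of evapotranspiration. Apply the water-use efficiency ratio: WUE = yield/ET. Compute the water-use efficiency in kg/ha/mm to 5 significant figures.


WUE = 2981 / 504.60 = 5.9076 kg/ha/mm
Therefore the water-use efficiency = 5.9076 kg/ha/mm.


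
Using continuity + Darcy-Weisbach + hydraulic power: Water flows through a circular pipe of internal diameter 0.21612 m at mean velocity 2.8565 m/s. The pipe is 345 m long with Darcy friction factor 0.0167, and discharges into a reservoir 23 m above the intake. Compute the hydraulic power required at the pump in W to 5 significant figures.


Approach: apply continuity + Darcy-Weisbach + hydraulic power, Q = A*v; hf = f*(L/D)*(v^2/(2g)); H = static + hf; P = rho*g*Q*H.
Step 1 — flow rate (continuity, Q = A*v):
  A = pi*(0.21612/2)^2 = 0.03668426 m^2
  Q = 0.03668426 * 2.8565 = 0.1047886 m^3/s
Step 2 — friction head loss (Darcy-Weisbach):
  hf = 0.0167 * (345/0.21612) * (2.8565^2 / (2*9.81))
  hf = 11.08690 m
Step 3 — total head: H = 23 + 11.08690 = 34.08690 m
Step 4 — hydraulic power (P = rho*g*Q*H):
  P = 1000 * 9.81 * 0.1047886 * 34.08690 = 35041 W
Therefore the hydraulic power required at the pump = 35041 W.


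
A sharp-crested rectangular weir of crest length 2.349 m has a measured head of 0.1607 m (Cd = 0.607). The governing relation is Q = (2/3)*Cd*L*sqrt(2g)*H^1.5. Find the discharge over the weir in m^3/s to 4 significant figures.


Q = (2/3)*0.607*2.349*sqrt(2*9.81)*0.1607^1.5 = 0.2712 m^3/s
Therefore the discharge over the weir = 0.2712 m^3/s.


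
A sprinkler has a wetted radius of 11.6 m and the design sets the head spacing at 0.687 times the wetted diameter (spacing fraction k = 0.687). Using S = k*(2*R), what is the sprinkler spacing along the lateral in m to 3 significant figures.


S = 0.687 * (2 * 11.6) = 15.9 m
Therefore the sprinkler spacing along the lateral = 15.9 m.


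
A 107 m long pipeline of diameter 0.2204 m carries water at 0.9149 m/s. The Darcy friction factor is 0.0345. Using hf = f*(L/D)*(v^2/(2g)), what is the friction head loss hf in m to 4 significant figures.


hf = 0.0345 * (107/0.2204) * (0.9149^2 / (2*9.81))
hf = 0.7146 m
Therefore the friction head loss hf = 0.7146 m.


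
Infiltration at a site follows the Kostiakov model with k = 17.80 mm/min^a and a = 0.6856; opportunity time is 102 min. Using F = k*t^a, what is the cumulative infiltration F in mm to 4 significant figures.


F = 17.80 * 102^0.6856 = 424.1 mm
Therefore the cumulative infiltration F = 424.1 mm.


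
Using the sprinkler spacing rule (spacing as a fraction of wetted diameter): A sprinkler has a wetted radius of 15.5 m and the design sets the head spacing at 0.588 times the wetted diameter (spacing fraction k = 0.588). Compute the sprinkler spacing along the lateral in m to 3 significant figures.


Approach: apply the sprinkler spacing rule (spacing as a fraction of wetted diameter), S = k*(2*R).
S = 0.588 * (2 * 15.5) = 18.2 m
Therefore the sprinkler spacing along the lateral = 18.2 m.


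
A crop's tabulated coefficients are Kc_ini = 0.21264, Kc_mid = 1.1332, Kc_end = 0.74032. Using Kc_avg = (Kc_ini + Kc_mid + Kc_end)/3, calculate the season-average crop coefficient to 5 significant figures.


Kc_avg = (0.21264 + 1.1332 + 0.74032)/3 = 0.69539
Therefore the season-average crop coefficient = 0.69539.


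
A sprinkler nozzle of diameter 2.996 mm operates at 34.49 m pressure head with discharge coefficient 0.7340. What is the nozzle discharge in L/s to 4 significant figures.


Approach: apply the orifice equation, Q = Cd*A*sqrt(2*g*h), A = pi*(d/2)^2.
A = pi*(2.996e-3/2)^2 = 7.04975e-06 m^2
Q = 0.7340 * 7.04975e-06 * sqrt(2*9.81*34.49) * 1000 = 0.1346 L/s
Therefore the nozzle discharge = 0.1346 L/s.


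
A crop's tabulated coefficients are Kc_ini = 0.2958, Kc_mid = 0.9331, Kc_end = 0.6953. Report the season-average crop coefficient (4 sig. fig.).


Approach: apply a simple seasonal average, Kc_avg = (Kc_ini + Kc_mid + Kc_end)/3.
Kc_avg = (0.2958 + 0.9331 + 0.6953)/3 = 0.6414
Therefore the season-average crop coefficient = 0.6414.


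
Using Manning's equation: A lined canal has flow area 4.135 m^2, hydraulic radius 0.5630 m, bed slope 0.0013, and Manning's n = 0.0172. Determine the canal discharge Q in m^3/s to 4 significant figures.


Approach: apply Manning's equation, Q = (1/n)*A*R^(2/3)*S^(1/2).
Q = (1/0.0172) * 4.135 * 0.5630^(2/3) * 0.0013^(1/2) = 5.910 m^3/s
Therefore the canal discharge Q = 5.910 m^3/s.


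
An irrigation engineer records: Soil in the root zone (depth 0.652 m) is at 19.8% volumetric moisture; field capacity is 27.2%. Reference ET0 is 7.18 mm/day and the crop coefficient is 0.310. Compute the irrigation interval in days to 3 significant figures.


Approach: apply soil-water budget scheduling, SMD = (FC-theta)/100*depth*1000; ETc = ET0*Kc; interval = SMD/ETc.
Step 1 — soil moisture deficit:
  SMD = (27.2 - 19.8)/100 * 0.652 * 1000 = 48.248 mm
Step 2 — daily crop ET (ETc = ET0*Kc):
  ETc = 7.18 * 0.310 = 2.2258 mm/day
Step 3 — irrigation interval (SMD/ETc):
  interval = 48.248 / 2.2258 = 21.7 days
Therefore the irrigation interval = 21.7 days.


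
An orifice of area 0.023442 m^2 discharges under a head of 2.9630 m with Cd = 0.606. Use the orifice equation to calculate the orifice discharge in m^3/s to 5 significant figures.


Approach: apply the orifice equation, Q = Cd*A*sqrt(2*g*h).
Q = 0.606 * 0.023442 * sqrt(2*9.81*2.9630) = 0.10831 m^3/s
Therefore the orifice discharge = 0.10831 m^3/s.


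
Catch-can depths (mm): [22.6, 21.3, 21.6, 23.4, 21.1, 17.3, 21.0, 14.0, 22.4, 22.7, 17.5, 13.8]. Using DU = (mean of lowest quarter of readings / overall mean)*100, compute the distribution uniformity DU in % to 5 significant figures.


sorted lowest 3 of 12: [13.8, 14.0, 17.3] -> mean = 15.03333 mm
overall mean = 19.89167 mm
DU = (15.03333/19.89167)*100 = 75.576 %
Therefore the distribution uniformity DU = 75.576 %.


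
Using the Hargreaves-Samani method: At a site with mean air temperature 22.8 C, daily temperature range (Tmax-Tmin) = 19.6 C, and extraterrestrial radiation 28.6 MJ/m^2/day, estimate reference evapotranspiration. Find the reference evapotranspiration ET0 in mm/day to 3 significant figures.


Approach: apply the Hargreaves-Samani method, ET0 = 0.0023*(Tmean+17.8)*sqrt(Tmax-Tmin)*0.408*Ra.
ET0 = 0.0023*(22.8+17.8)*sqrt(19.6)*0.408*28.6 = 4.82 mm/day
Therefore the reference evapotranspiration ET0 = 4.82 mm/day.


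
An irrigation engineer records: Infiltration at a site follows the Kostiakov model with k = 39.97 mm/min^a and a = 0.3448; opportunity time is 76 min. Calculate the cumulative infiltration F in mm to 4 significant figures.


Approach: apply the Kostiakov infiltration equation, F = k*t^a.
F = 39.97 * 76^0.3448 = 177.9 mm
Therefore the cumulative infiltration F = 177.9 mm.


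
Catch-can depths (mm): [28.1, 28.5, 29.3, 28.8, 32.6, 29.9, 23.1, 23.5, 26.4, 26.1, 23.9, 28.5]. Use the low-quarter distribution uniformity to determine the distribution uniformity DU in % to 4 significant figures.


Approach: apply the low-quarter distribution uniformity, DU = (mean of lowest quarter of readings / overall mean)*100.
sorted lowest 3 of 12: [23.1, 23.5, 23.9] -> mean = 23.5000 mm
overall mean = 27.3917 mm
DU = (23.5000/27.3917)*100 = 85.79 %
Therefore the distribution uniformity DU = 85.79 %.


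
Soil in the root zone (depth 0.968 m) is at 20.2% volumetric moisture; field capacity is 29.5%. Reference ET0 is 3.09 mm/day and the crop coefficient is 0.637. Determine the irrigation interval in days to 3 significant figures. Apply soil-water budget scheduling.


Approach: apply soil-water budget scheduling, SMD = (FC-theta)/100*depth*1000; ETc = ET0*Kc; interval = SMD/ETc.
Step 1 — soil moisture deficit:
  SMD = (29.5 - 20.2)/100 * 0.968 * 1000 = 90.024 mm
Step 2 — daily crop ET (ETc = ET0*Kc):
  ETc = 3.09 * 0.637 = 1.9683 mm/day
Step 3 — irrigation interval (SMD/ETc):
  interval = 90.024 / 1.9683 = 45.7 days
Therefore the irrigation interval = 45.7 days.


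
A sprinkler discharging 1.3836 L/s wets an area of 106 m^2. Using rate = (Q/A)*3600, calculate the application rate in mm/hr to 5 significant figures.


rate = (1.3836 / 106) * 3600 = 46.990 mm/hr
Therefore the application rate = 46.990 mm/hr.


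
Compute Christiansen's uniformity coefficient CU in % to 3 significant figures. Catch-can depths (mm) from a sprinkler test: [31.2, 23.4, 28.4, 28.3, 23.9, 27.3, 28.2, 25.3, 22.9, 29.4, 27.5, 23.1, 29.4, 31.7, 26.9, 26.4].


Approach: apply Christiansen's uniformity coefficient, CU = (1 - mean_abs_deviation/mean)*100.
mean = 27.081 mm
mean |d_i - mean| = 2.2086 mm
CU = (1 - 2.2086/27.081)*100 = 91.8 %
Therefore Christiansen's uniformity coefficient CU = 91.8 %.


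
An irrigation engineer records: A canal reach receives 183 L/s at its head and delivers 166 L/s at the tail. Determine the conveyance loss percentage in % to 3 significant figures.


Approach: apply the conveyance loss ratio, loss% = ((Q_head - Q_tail)/Q_head)*100.
loss = ((183 - 166)/183)*100 = 9.29 %
Therefore the conveyance loss percentage = 9.29 %.


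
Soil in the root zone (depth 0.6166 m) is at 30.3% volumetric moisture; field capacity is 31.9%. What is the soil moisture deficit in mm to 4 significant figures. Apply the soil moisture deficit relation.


Approach: apply the soil moisture deficit relation, SMD = (FC - theta)/100 * depth * 1000.
SMD = (31.9 - 30.3)/100 * 0.6166 * 1000 = 9.866 mm
Therefore the soil moisture deficit = 9.866 mm.


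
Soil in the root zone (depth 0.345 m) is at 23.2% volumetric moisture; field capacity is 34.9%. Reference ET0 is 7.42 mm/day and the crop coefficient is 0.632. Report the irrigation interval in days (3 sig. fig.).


Approach: apply soil-water budget scheduling, SMD = (FC-theta)/100*depth*1000; ETc = ET0*Kc; interval = SMD/ETc.
Step 1 — soil moisture deficit:
  SMD = (34.9 - 23.2)/100 * 0.345 * 1000 = 40.365 mm
Step 2 — daily crop ET (ETc = ET0*Kc):
  ETc = 7.42 * 0.632 = 4.6894 mm/day
Step 3 — irrigation interval (SMD/ETc):
  interval = 40.365 / 4.6894 = 8.61 days
Therefore the irrigation interval = 8.61 days.


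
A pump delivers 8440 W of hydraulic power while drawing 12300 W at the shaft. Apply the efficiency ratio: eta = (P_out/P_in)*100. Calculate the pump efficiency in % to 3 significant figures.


eta = (8440 / 12300) * 100 = 68.6 %
Therefore the pump efficiency = 68.6 %.


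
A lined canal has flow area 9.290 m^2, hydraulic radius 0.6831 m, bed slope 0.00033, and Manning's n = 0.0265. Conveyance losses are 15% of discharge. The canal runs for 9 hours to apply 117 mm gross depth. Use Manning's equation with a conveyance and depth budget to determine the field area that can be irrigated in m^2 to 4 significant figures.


Approach: apply Manning's equation with a conveyance and depth budget, Q = (1/n)*A*R^(2/3)*S^(1/2); Q_field = Q*(1-loss); Area = Q_field*t/(d/1000).
Step 1 — canal discharge (Manning's equation):
  Q = (1/0.0265) * 9.290 * 0.6831^(2/3) * 0.00033^(1/2) = 4.93950 m^3/s
Step 2 — delivered flow: Q_field = 4.93950*(1 - 15/100) = 4.19858 m^3/s
Step 3 — volume delivered: V = 4.19858 * 9*3600 = 136034 m^3
Step 4 — area served: A = V / (depth/1000) = 136034 / 0.117 = 1163000 m^2
Therefore the field area that can be irrigated = 1163000 m^2.


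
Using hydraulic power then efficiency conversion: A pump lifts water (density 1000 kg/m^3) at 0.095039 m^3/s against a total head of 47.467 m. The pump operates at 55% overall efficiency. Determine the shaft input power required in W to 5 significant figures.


Approach: apply hydraulic power then efficiency conversion, P = rho*g*Q*H; P_in = P/eta.
Step 1 — hydraulic power (P = rho*g*Q*H):
  P = 1000 * 9.81 * 0.095039 * 47.467 = 44255.03 W
Step 2 — input power: P_in = P/eta = 44255.03 / 0.55 = 80464 W
Therefore the shaft input power required = 80464 W.


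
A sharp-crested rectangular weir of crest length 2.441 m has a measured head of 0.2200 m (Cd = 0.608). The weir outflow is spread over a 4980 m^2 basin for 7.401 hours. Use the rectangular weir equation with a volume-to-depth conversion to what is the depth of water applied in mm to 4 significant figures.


Approach: apply the rectangular weir equation with a volume-to-depth conversion, Q = (2/3)*Cd*L*sqrt(2g)*H^1.5; d = Q*t/A * 1000.
Step 1 — weir discharge:
  Q = (2/3)*0.608*2.441*sqrt(2*9.81)*0.2200^1.5 = 0.452234 m^3/s
Step 2 — volume: V = 0.452234 * 7.401*3600 = 12049.2 m^3
Step 3 — depth: d = V/A * 1000 = 12049.2/4980 * 1000 = 2420 mm
Therefore the depth of water applied = 2420 mm.


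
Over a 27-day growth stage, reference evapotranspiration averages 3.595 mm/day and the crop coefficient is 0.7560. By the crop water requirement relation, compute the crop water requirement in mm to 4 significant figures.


Approach: apply the crop water requirement relation, CWR = ET0 * Kc * days.
CWR = 3.595 * 0.7560 * 27 = 73.38 mm
Therefore the crop water requirement = 73.38 mm.


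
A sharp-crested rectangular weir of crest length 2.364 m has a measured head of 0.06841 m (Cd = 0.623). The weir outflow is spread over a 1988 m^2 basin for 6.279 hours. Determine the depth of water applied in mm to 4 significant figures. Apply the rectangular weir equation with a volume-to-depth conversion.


Approach: apply the rectangular weir equation with a volume-to-depth conversion, Q = (2/3)*Cd*L*sqrt(2g)*H^1.5; d = Q*t/A * 1000.
Step 1 — weir discharge:
  Q = (2/3)*0.623*2.364*sqrt(2*9.81)*0.06841^1.5 = 0.0778168 m^3/s
Step 2 — volume: V = 0.0778168 * 6.279*3600 = 1759.00 m^3
Step 3 — depth: d = V/A * 1000 = 1759.00/1988 * 1000 = 884.8 mm
Therefore the depth of water applied = 884.8 mm.


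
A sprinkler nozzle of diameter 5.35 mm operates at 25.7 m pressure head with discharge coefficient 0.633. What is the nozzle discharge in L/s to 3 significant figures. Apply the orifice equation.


Approach: apply the orifice equation, Q = Cd*A*sqrt(2*g*h), A = pi*(d/2)^2.
A = pi*(5.35e-3/2)^2 = 2.2480e-05 m^2
Q = 0.633 * 2.2480e-05 * sqrt(2*9.81*25.7) * 1000 = 0.320 L/s
Therefore the nozzle discharge = 0.320 L/s.


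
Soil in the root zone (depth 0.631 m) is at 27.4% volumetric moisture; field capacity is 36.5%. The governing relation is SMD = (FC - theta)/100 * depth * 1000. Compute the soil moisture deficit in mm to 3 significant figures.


SMD = (36.5 - 27.4)/100 * 0.631 * 1000 = 57.4 mm
Therefore the soil moisture deficit = 57.4 mm.


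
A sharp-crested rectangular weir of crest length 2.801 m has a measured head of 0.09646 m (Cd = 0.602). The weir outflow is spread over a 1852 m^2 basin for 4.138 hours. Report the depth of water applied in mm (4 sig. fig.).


Approach: apply the rectangular weir equation with a volume-to-depth conversion, Q = (2/3)*Cd*L*sqrt(2g)*H^1.5; d = Q*t/A * 1000.
Step 1 — weir discharge:
  Q = (2/3)*0.602*2.801*sqrt(2*9.81)*0.09646^1.5 = 0.149172 m^3/s
Step 2 — volume: V = 0.149172 * 4.138*3600 = 2222.19 m^3
Step 3 — depth: d = V/A * 1000 = 2222.19/1852 * 1000 = 1200 mm
Therefore the depth of water applied = 1200 mm.


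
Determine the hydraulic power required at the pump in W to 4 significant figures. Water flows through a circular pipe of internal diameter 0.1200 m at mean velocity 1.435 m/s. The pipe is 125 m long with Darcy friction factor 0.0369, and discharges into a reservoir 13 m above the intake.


Approach: apply continuity + Darcy-Weisbach + hydraulic power, Q = A*v; hf = f*(L/D)*(v^2/(2g)); H = static + hf; P = rho*g*Q*H.
Step 1 — flow rate (continuity, Q = A*v):
  A = pi*(0.1200/2)^2 = 0.0113097 m^2
  Q = 0.0113097 * 1.435 = 0.0162295 m^3/s
Step 2 — friction head loss (Darcy-Weisbach):
  hf = 0.0369 * (125/0.1200) * (1.435^2 / (2*9.81))
  hf = 4.03422 m
Step 3 — total head: H = 13 + 4.03422 = 17.0342 m
Step 4 — hydraulic power (P = rho*g*Q*H):
  P = 1000 * 9.81 * 0.0162295 * 17.0342 = 2712 W
Therefore the hydraulic power required at the pump = 2712 W.


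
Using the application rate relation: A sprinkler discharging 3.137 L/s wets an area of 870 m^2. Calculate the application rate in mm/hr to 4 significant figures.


Approach: apply the application rate relation, rate = (Q/A)*3600.
rate = (3.137 / 870) * 3600 = 12.98 mm/hr
Therefore the application rate = 12.98 mm/hr.


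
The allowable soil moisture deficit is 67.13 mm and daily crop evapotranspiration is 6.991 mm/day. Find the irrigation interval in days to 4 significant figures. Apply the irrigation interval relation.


Approach: apply the irrigation interval relation, interval = SMD / ETc.
interval = 67.13 / 6.991 = 9.602 days
Therefore the irrigation interval = 9.602 days.


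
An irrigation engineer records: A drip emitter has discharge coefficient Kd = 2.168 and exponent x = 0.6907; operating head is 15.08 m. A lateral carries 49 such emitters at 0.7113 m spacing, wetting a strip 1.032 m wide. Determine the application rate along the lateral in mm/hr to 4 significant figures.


Approach: apply the emitter equation with a lateral mass balance, q = Kd*h^x; Q = n*q; rate = Q/(n*spacing*width).
Step 1 — single emitter flow (q = Kd*h^x):
  q = 2.168 * 15.08^0.6907 = 14.1248 L/hr
Step 2 — total lateral flow: Q = 49 * 14.1248 = 692.113 L/hr
Step 3 — wetted area: A = 49 * 0.7113 * 1.032 = 35.9690 m^2
Step 4 — application rate: Q/A = 692.113/35.9690 = 19.24 mm/hr
Therefore the application rate along the lateral = 19.24 mm/hr.


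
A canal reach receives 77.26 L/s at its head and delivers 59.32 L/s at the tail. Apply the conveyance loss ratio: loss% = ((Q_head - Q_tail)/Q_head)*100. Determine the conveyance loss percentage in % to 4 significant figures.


loss = ((77.26 - 59.32)/77.26)*100 = 23.22 %
Therefore the conveyance loss percentage = 23.22 %.


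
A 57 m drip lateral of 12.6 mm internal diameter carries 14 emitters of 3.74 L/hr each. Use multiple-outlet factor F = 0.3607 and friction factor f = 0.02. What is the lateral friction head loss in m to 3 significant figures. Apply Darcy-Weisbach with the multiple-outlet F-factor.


Approach: apply Darcy-Weisbach with the multiple-outlet F-factor, Q = n*q/(3600*1000) m^3/s; v = Q/A; hf = F*f*(L/D)*(v^2/(2g)).
Q = 14*3.74/(3600*1000) = 1.4544e-05 m^3/s
A = pi*(12.6e-3/2)^2 = 1.2469e-04 m^2, so v = Q/A = 0.11665 m/s
hf = 0.3607*0.02*(57/0.0126)*(0.11665^2/(2*9.81)) = 0.0226 m
Therefore the lateral friction head loss = 0.0226 m.


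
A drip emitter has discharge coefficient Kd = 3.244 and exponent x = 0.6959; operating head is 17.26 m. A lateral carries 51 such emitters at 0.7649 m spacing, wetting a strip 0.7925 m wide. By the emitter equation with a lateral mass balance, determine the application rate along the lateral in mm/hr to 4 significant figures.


Approach: apply the emitter equation with a lateral mass balance, q = Kd*h^x; Q = n*q; rate = Q/(n*spacing*width).
Step 1 — single emitter flow (q = Kd*h^x):
  q = 3.244 * 17.26^0.6959 = 23.5471 L/hr
Step 2 — total lateral flow: Q = 51 * 23.5471 = 1200.90 L/hr
Step 3 — wetted area: A = 51 * 0.7649 * 0.7925 = 30.9153 m^2
Step 4 — application rate: Q/A = 1200.90/30.9153 = 38.84 mm/hr
Therefore the application rate along the lateral = 38.84 mm/hr.


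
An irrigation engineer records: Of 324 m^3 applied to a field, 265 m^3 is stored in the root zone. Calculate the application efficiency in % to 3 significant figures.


Approach: apply the application efficiency ratio, Ea = (stored/applied)*100.
Ea = (265/324)*100 = 81.8 %
Therefore the application efficiency = 81.8 %.


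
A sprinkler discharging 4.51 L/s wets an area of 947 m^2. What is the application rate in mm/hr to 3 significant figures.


Approach: apply the application rate relation, rate = (Q/A)*3600.
rate = (4.51 / 947) * 3600 = 17.1 mm/hr
Therefore the application rate = 17.1 mm/hr.


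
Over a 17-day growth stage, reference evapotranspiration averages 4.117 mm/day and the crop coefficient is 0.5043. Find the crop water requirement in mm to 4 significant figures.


Approach: apply the crop water requirement relation, CWR = ET0 * Kc * days.
CWR = 4.117 * 0.5043 * 17 = 35.30 mm
Therefore the crop water requirement = 35.30 mm.


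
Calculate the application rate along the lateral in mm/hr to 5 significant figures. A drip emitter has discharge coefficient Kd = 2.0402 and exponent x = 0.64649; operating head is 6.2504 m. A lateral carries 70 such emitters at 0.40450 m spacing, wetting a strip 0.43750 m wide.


Approach: apply the emitter equation with a lateral mass balance, q = Kd*h^x; Q = n*q; rate = Q/(n*spacing*width).
Step 1 — single emitter flow (q = Kd*h^x):
  q = 2.0402 * 6.2504^0.64649 = 6.671434 L/hr
Step 2 — total lateral flow: Q = 70 * 6.671434 = 467.0004 L/hr
Step 3 — wetted area: A = 70 * 0.40450 * 0.43750 = 12.38781 m^2
Step 4 — application rate: Q/A = 467.0004/12.38781 = 37.698 mm/hr
Therefore the application rate along the lateral = 37.698 mm/hr.


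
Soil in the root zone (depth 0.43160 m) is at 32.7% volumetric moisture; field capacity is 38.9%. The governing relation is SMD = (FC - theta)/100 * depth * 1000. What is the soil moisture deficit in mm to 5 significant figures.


SMD = (38.9 - 32.7)/100 * 0.43160 * 1000 = 26.759 mm
Therefore the soil moisture deficit = 26.759 mm.


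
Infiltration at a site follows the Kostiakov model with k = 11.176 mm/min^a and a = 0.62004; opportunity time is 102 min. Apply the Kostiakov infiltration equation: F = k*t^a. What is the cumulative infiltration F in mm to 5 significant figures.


F = 11.176 * 102^0.62004 = 196.65 mm
Therefore the cumulative infiltration F = 196.65 mm.


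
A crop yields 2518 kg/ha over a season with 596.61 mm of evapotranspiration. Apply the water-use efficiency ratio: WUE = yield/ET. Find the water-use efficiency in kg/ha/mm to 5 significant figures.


WUE = 2518 / 596.61 = 4.2205 kg/ha/mm
Therefore the water-use efficiency = 4.2205 kg/ha/mm.


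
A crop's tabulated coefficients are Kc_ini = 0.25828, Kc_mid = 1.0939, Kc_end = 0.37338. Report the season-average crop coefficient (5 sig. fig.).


Approach: apply a simple seasonal average, Kc_avg = (Kc_ini + Kc_mid + Kc_end)/3.
Kc_avg = (0.25828 + 1.0939 + 0.37338)/3 = 0.57519
Therefore the season-average crop coefficient = 0.57519.


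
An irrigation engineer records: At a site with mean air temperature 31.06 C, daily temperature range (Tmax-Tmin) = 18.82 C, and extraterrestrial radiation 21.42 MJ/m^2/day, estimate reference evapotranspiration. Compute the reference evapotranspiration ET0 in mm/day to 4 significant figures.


Approach: apply the Hargreaves-Samani method, ET0 = 0.0023*(Tmean+17.8)*sqrt(Tmax-Tmin)*0.408*Ra.
ET0 = 0.0023*(31.06+17.8)*sqrt(18.82)*0.408*21.42 = 4.261 mm/day
Therefore the reference evapotranspiration ET0 = 4.261 mm/day.


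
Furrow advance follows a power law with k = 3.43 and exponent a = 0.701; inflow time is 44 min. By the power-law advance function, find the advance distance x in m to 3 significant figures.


Approach: apply the power-law advance function, x = k*t^a.
x = 3.43 * 44^0.701 = 48.7 m
Therefore the advance distance x = 48.7 m.


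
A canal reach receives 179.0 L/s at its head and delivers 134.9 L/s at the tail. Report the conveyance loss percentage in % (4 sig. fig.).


Approach: apply the conveyance loss ratio, loss% = ((Q_head - Q_tail)/Q_head)*100.
loss = ((179.0 - 134.9)/179.0)*100 = 24.64 %
Therefore the conveyance loss percentage = 24.64 %.


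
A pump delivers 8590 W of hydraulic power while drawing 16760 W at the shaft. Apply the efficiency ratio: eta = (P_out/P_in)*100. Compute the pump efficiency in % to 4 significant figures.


eta = (8590 / 16760) * 100 = 51.25 %
Therefore the pump efficiency = 51.25 %.


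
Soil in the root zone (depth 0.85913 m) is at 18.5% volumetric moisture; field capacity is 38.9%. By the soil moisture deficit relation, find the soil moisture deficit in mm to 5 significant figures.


Approach: apply the soil moisture deficit relation, SMD = (FC - theta)/100 * depth * 1000.
SMD = (38.9 - 18.5)/100 * 0.85913 * 1000 = 175.26 mm
Therefore the soil moisture deficit = 175.26 mm.


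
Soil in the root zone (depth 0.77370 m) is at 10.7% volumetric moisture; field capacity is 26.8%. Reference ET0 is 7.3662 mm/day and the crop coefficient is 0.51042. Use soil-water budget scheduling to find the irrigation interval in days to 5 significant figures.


Approach: apply soil-water budget scheduling, SMD = (FC-theta)/100*depth*1000; ETc = ET0*Kc; interval = SMD/ETc.
Step 1 — soil moisture deficit:
  SMD = (26.8 - 10.7)/100 * 0.77370 * 1000 = 124.5657 mm
Step 2 — daily crop ET (ETc = ET0*Kc):
  ETc = 7.3662 * 0.51042 = 3.759856 mm/day
Step 3 — irrigation interval (SMD/ETc):
  interval = 124.5657 / 3.759856 = 33.130 days
Therefore the irrigation interval = 33.130 days.


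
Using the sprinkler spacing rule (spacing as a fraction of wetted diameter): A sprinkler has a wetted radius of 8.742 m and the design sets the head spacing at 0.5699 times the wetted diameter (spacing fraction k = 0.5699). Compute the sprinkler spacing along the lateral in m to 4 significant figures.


Approach: apply the sprinkler spacing rule (spacing as a fraction of wetted diameter), S = k*(2*R).
S = 0.5699 * (2 * 8.742) = 9.964 m
Therefore the sprinkler spacing along the lateral = 9.964 m.


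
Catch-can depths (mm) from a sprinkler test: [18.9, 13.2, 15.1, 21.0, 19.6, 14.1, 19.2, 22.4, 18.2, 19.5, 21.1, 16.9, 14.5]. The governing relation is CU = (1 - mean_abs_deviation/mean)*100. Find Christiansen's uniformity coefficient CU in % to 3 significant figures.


mean = 17.977 mm
mean |d_i - mean| = 2.4746 mm
CU = (1 - 2.4746/17.977)*100 = 86.2 %
Therefore Christiansen's uniformity coefficient CU = 86.2 %.


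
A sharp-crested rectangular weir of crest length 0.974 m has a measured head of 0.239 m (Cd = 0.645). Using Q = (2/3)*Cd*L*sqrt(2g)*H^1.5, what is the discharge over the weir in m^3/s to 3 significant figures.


Q = (2/3)*0.645*0.974*sqrt(2*9.81)*0.239^1.5 = 0.217 m^3/s
Therefore the discharge over the weir = 0.217 m^3/s.


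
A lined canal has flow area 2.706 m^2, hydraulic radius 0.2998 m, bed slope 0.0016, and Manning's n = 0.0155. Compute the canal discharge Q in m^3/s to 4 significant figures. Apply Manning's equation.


Approach: apply Manning's equation, Q = (1/n)*A*R^(2/3)*S^(1/2).
Q = (1/0.0155) * 2.706 * 0.2998^(2/3) * 0.0016^(1/2) = 3.128 m^3/s
Therefore the canal discharge Q = 3.128 m^3/s.


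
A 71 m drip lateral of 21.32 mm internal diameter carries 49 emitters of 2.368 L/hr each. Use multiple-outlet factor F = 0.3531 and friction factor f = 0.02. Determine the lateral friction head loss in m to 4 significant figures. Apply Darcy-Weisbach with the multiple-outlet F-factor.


Approach: apply Darcy-Weisbach with the multiple-outlet F-factor, Q = n*q/(3600*1000) m^3/s; v = Q/A; hf = F*f*(L/D)*(v^2/(2g)).
Q = 49*2.368/(3600*1000) = 3.22311e-05 m^3/s
A = pi*(21.32e-3/2)^2 = 3.56997e-04 m^2, so v = Q/A = 0.0902840 m/s
hf = 0.3531*0.02*(71/0.02132)*(0.0902840^2/(2*9.81)) = 0.009771 m
Therefore the lateral friction head loss = 0.009771 m.


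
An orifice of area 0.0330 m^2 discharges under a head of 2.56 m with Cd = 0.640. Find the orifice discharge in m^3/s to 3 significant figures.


Approach: apply the orifice equation, Q = Cd*A*sqrt(2*g*h).
Q = 0.640 * 0.0330 * sqrt(2*9.81*2.56) = 0.150 m^3/s
Therefore the orifice discharge = 0.150 m^3/s.


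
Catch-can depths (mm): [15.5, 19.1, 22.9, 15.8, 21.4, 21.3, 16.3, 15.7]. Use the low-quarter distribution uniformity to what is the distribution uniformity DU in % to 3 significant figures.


Approach: apply the low-quarter distribution uniformity, DU = (mean of lowest quarter of readings / overall mean)*100.
sorted lowest 2 of 8: [15.5, 15.7] -> mean = 15.600 mm
overall mean = 18.500 mm
DU = (15.600/18.500)*100 = 84.3 %
Therefore the distribution uniformity DU = 84.3 %.


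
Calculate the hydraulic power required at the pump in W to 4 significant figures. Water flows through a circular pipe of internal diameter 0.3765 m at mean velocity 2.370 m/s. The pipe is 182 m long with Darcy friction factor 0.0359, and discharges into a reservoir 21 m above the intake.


Approach: apply continuity + Darcy-Weisbach + hydraulic power, Q = A*v; hf = f*(L/D)*(v^2/(2g)); H = static + hf; P = rho*g*Q*H.
Step 1 — flow rate (continuity, Q = A*v):
  A = pi*(0.3765/2)^2 = 0.111332 m^2
  Q = 0.111332 * 2.370 = 0.263857 m^3/s
Step 2 — friction head loss (Darcy-Weisbach):
  hf = 0.0359 * (182/0.3765) * (2.370^2 / (2*9.81))
  hf = 4.96819 m
Step 3 — total head: H = 21 + 4.96819 = 25.9682 m
Step 4 — hydraulic power (P = rho*g*Q*H):
  P = 1000 * 9.81 * 0.263857 * 25.9682 = 67220 W
Therefore the hydraulic power required at the pump = 67220 W.
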